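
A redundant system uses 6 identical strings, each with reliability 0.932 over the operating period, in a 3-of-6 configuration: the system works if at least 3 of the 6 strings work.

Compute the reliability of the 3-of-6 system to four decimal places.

R = Σ_{i=3}^{6} C(6,i) p^i (1−p)^{6−i} with p = 0.932
C(6,3)·0.932^3·0.068^3 = 0.005091
C(6,4)·0.932^4·0.068^2 = 0.052333
C(6,5)·0.932^5·0.068^1 = 0.286906
C(6,6)·0.932^6·0.068^0 = 0.655383
Sum = 0.9997

0.9997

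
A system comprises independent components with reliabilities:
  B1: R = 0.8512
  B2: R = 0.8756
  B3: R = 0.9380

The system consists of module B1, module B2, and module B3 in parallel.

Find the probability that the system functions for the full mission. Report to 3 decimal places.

0.999

Parallel (B1, B2, and B3): 1 − (1 − 0.85120)(1 − 0.87560)(1 − 0.93800) = 0.999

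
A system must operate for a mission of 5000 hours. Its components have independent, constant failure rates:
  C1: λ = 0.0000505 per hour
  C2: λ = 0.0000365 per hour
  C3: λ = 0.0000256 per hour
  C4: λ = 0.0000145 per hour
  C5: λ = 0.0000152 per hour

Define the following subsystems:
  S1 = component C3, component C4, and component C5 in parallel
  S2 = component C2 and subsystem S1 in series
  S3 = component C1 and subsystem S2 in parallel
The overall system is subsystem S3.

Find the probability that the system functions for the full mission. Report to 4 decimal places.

0.9627

R(C1) = exp(−0.0000505 × 5000) = 0.776856
R(C2) = exp(−0.0000365 × 5000) = 0.833185
R(C3) = exp(−0.0000256 × 5000) = 0.879853
R(C4) = exp(−0.0000145 × 5000) = 0.930066
R(C5) = exp(−0.0000152 × 5000) = 0.926816
Parallel (C3, C4, and C5): 1 − (1 − 0.879853)(1 − 0.930066)(1 − 0.926816) = 0.999385
Series (C2 and [0.999385]): 0.833185 × 0.999385 = 0.832673
Parallel (C1 and [0.832673]): 1 − (1 − 0.776856)(1 − 0.832673) = 0.9627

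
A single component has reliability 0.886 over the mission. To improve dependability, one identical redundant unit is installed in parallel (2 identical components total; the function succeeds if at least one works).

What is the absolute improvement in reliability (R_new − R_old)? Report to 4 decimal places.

R_before = 0.886
R_after = 1 − (1 − 0.886)^2 = 0.9870
ΔR = 0.9870 − 0.886 = 0.1010

0.1010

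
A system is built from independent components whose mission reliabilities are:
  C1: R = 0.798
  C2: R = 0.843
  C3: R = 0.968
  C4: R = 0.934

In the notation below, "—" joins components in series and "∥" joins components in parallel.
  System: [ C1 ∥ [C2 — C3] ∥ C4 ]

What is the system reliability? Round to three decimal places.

0.998

Series (C2 and C3): 0.84300 × 0.96800 = 0.81602
Parallel (C1, [0.81602], and C4): 1 − (1 − 0.79800)(1 − 0.81602)(1 − 0.93400) = 0.998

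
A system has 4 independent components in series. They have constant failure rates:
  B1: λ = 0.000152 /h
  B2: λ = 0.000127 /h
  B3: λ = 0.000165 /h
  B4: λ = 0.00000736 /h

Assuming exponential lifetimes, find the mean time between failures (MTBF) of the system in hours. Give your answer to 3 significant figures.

2220

Series of exponential components: λ_sys = Σ λ_i
λ_sys = 0.000152 + 0.000127 + 0.000165 + 0.00000736 = 4.5136e-04 /h
MTBF = 1 / λ_sys = 2220 h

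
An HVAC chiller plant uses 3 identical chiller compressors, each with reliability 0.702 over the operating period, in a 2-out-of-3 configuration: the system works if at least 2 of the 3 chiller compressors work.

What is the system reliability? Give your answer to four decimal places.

0.7865

R = Σ_{i=2}^{3} C(3,i) p^i (1−p)^{3−i} with p = 0.702
C(3,2)·0.702^2·0.298^1 = 0.440567
C(3,3)·0.702^3·0.298^0 = 0.345948
Sum = 0.7865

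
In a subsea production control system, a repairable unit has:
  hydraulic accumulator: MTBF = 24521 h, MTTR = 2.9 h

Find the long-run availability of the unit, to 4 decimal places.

A(hydraulic accumulator) = MTBF/(MTBF+MTTR) = 24521/(24521+2.9) = 0.9999

0.9999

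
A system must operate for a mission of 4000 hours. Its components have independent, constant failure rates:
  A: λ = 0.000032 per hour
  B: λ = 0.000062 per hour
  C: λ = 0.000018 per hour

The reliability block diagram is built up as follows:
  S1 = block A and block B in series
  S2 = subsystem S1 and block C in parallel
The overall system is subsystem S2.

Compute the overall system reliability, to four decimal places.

0.9782

R(A) = exp(−0.000032 × 4000) = 0.879853
R(B) = exp(−0.000062 × 4000) = 0.780360
R(C) = exp(−0.000018 × 4000) = 0.930531
Series (A and B): 0.879853 × 0.780360 = 0.686602
Parallel ([0.686602] and C): 1 − (1 − 0.686602)(1 − 0.930531) = 0.9782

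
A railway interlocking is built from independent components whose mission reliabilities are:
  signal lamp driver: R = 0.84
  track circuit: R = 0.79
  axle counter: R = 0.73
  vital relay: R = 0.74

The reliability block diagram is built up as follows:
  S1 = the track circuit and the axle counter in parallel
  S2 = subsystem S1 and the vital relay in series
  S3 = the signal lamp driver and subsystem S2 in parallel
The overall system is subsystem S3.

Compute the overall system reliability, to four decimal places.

0.9517

Parallel (track circuit and axle counter): 1 − (1 − 0.790000)(1 − 0.730000) = 0.943300
Series ([0.943300] and vital relay): 0.943300 × 0.740000 = 0.698042
Parallel (signal lamp driver and [0.698042]): 1 − (1 − 0.840000)(1 − 0.698042) = 0.9517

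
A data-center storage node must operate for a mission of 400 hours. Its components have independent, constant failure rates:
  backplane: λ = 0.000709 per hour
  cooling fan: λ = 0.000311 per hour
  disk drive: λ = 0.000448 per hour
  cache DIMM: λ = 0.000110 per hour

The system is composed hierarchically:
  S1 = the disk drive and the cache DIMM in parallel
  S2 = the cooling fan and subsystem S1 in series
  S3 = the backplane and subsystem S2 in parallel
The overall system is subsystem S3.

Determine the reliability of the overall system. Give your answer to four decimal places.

R(backplane) = exp(−0.000709 × 400) = 0.753068
R(cooling fan) = exp(−0.000311 × 400) = 0.883027
R(disk drive) = exp(−0.000448 × 400) = 0.835939
R(cache DIMM) = exp(−0.000110 × 400) = 0.956954
Parallel (disk drive and cache DIMM): 1 − (1 − 0.835939)(1 − 0.956954) = 0.992938
Series (cooling fan and [0.992938]): 0.883027 × 0.992938 = 0.876791
Parallel (backplane and [0.876791]): 1 − (1 − 0.753068)(1 − 0.876791) = 0.9696

0.9696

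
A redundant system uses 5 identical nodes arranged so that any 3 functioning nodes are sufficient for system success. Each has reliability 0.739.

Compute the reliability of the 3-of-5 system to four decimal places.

R = Σ_{i=3}^{5} C(5,i) p^i (1−p)^{5−i} with p = 0.739
C(5,3)·0.739^3·0.261^2 = 0.274925
C(5,4)·0.739^4·0.261^1 = 0.389214
C(5,5)·0.739^5·0.261^0 = 0.220405
Sum = 0.8845

0.8845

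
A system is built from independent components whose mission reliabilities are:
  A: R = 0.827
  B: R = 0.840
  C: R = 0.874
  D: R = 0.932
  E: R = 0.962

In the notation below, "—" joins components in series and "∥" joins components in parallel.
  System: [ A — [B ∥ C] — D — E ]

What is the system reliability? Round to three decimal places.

Parallel (B and C): 1 − (1 − 0.84000)(1 − 0.87400) = 0.97984
Series (A, [0.97984], D, and E): 0.82700 × 0.97984 × 0.93200 × 0.96200 = 0.727

0.727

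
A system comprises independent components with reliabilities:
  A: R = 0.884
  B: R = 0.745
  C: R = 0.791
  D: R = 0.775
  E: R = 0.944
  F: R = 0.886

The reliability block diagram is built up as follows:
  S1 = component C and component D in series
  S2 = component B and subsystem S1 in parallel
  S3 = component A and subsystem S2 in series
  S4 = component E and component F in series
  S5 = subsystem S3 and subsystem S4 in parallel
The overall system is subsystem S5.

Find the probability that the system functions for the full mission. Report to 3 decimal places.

Series (C and D): 0.79100 × 0.77500 = 0.61303
Parallel (B and [0.61303]): 1 − (1 − 0.74500)(1 − 0.61303) = 0.90132
Series (A and [0.90132]): 0.88400 × 0.90132 = 0.79677
Series (E and F): 0.94400 × 0.88600 = 0.83638
Parallel ([0.79677] and [0.83638]): 1 − (1 − 0.79677)(1 − 0.83638) = 0.967

0.967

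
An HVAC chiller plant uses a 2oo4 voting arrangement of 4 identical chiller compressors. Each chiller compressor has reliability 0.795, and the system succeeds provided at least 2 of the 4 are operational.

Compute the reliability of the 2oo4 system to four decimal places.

R = Σ_{i=2}^{4} C(4,i) p^i (1−p)^{4−i} with p = 0.795
C(4,2)·0.795^2·0.205^2 = 0.159365
C(4,3)·0.795^3·0.205^1 = 0.412017
C(4,4)·0.795^4·0.205^0 = 0.399456
Sum = 0.9708

0.9708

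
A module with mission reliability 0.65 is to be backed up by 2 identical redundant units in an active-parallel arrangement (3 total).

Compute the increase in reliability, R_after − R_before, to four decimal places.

0.3071

R_before = 0.65
R_after = 1 − (1 − 0.65)^3 = 0.9571
ΔR = 0.9571 − 0.65 = 0.3071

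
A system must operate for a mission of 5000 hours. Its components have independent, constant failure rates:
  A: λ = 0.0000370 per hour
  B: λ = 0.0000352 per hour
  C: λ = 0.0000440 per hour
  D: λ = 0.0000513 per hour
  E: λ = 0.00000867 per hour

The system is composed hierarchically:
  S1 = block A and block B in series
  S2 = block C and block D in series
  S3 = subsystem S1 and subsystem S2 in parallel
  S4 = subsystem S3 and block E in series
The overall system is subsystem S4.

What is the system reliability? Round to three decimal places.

0.848

R(A) = exp(−0.0000370 × 5000) = 0.83110
R(B) = exp(−0.0000352 × 5000) = 0.83862
R(C) = exp(−0.0000440 × 5000) = 0.80252
R(D) = exp(−0.0000513 × 5000) = 0.77375
R(E) = exp(−0.00000867 × 5000) = 0.95758
Series (A and B): 0.83110 × 0.83862 = 0.69698
Series (C and D): 0.80252 × 0.77375 = 0.62095
Parallel ([0.69698] and [0.62095]): 1 − (1 − 0.69698)(1 − 0.62095) = 0.88514
Series ([0.88514] and E): 0.88514 × 0.95758 = 0.848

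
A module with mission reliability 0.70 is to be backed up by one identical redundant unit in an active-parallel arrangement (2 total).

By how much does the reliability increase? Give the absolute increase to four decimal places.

R_before = 0.70
R_after = 1 − (1 − 0.70)^2 = 0.9100
ΔR = 0.9100 − 0.70 = 0.2100

0.2100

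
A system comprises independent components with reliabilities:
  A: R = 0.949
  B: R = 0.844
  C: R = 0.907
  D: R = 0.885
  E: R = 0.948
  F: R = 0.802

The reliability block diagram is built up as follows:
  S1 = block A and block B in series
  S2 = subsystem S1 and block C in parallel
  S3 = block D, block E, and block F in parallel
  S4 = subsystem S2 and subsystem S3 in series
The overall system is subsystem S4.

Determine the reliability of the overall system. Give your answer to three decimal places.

Series (A and B): 0.94900 × 0.84400 = 0.80096
Parallel ([0.80096] and C): 1 − (1 − 0.80096)(1 − 0.90700) = 0.98149
Parallel (D, E, and F): 1 − (1 − 0.88500)(1 − 0.94800)(1 − 0.80200) = 0.99882
Series ([0.98149] and [0.99882]): 0.98149 × 0.99882 = 0.980

0.980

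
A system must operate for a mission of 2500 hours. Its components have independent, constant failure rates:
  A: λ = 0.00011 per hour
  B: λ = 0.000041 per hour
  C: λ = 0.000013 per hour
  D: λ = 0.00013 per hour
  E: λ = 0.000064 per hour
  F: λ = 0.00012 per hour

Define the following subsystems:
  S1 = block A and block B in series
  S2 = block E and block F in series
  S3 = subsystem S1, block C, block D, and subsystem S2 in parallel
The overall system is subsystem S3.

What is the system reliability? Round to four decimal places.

R(A) = exp(−0.00011 × 2500) = 0.759572
R(B) = exp(−0.000041 × 2500) = 0.902578
R(C) = exp(−0.000013 × 2500) = 0.968022
R(D) = exp(−0.00013 × 2500) = 0.722527
R(E) = exp(−0.000064 × 2500) = 0.852144
R(F) = exp(−0.00012 × 2500) = 0.740818
Series (A and B): 0.759572 × 0.902578 = 0.685573
Series (E and F): 0.852144 × 0.740818 = 0.631284
Parallel ([0.685573], C, D, and [0.631284]): 1 − (1 − 0.685573)(1 − 0.968022)(1 − 0.722527)(1 − 0.631284) = 0.9990

0.9990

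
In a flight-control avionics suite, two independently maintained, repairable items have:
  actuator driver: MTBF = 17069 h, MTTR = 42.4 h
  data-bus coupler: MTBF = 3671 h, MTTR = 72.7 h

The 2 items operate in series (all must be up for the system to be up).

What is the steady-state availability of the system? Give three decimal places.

A(actuator driver) = MTBF/(MTBF+MTTR) = 17069/(17069+42.4) = 0.997522
A(data-bus coupler) = MTBF/(MTBF+MTTR) = 3671/(3671+72.7) = 0.980581
Series availability: 0.997522 × 0.980581 = 0.978

0.978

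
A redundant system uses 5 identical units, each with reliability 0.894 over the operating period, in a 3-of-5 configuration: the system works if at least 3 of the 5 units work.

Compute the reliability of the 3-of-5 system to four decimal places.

0.9899

R = Σ_{i=3}^{5} C(5,i) p^i (1−p)^{5−i} with p = 0.894
C(5,3)·0.894^3·0.106^2 = 0.080283
C(5,4)·0.894^4·0.106^1 = 0.338552
C(5,5)·0.894^5·0.106^0 = 0.571068
Sum = 0.9899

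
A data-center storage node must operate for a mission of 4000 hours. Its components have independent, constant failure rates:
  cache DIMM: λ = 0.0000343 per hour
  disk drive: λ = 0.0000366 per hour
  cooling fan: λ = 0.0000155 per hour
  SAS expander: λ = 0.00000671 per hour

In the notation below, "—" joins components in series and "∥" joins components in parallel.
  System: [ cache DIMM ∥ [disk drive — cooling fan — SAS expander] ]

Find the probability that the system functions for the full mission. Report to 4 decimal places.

R(cache DIMM) = exp(−0.0000343 × 4000) = 0.871796
R(disk drive) = exp(−0.0000366 × 4000) = 0.863812
R(cooling fan) = exp(−0.0000155 × 4000) = 0.939883
R(SAS expander) = exp(−0.00000671 × 4000) = 0.973517
Series (disk drive, cooling fan, and SAS expander): 0.863812 × 0.939883 × 0.973517 = 0.790381
Parallel (cache DIMM and [0.790381]): 1 − (1 − 0.871796)(1 − 0.790381) = 0.9731

0.9731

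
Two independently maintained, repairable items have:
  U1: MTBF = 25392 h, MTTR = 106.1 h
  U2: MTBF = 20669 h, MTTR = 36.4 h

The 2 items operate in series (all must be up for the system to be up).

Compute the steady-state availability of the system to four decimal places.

A(U1) = MTBF/(MTBF+MTTR) = 25392/(25392+106.1) = 0.995839
A(U2) = MTBF/(MTBF+MTTR) = 20669/(20669+36.4) = 0.998242
Series availability: 0.995839 × 0.998242 = 0.9941

0.9941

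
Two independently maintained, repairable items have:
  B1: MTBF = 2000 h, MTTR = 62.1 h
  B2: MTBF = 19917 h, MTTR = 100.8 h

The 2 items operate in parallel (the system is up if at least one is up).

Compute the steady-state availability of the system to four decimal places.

0.9998

A(B1) = MTBF/(MTBF+MTTR) = 2000/(2000+62.1) = 0.969885
A(B2) = MTBF/(MTBF+MTTR) = 19917/(19917+100.8) = 0.994964
Parallel availability: 1 − (1 − 0.969885)(1 − 0.994964) = 0.9998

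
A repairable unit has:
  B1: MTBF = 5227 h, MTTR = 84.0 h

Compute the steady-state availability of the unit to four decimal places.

0.9842

A(B1) = MTBF/(MTBF+MTTR) = 5227/(5227+84.0) = 0.9842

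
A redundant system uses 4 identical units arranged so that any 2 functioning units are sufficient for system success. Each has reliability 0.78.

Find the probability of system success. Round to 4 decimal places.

0.9644

R = Σ_{i=2}^{4} C(4,i) p^i (1−p)^{4−i} with p = 0.78
C(4,2)·0.78^2·0.22^2 = 0.176679
C(4,3)·0.78^3·0.22^1 = 0.417606
C(4,4)·0.78^4·0.22^0 = 0.370151
Sum = 0.9644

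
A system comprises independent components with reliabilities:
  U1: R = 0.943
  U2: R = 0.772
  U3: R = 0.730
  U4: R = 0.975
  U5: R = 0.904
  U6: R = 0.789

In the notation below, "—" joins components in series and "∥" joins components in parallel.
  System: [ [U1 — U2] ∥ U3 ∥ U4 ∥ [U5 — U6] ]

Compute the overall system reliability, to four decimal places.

Series (U1 and U2): 0.943000 × 0.772000 = 0.727996
Series (U5 and U6): 0.904000 × 0.789000 = 0.713256
Parallel ([0.727996], U3, U4, and [0.713256]): 1 − (1 − 0.727996)(1 − 0.730000)(1 − 0.975000)(1 − 0.713256) = 0.9995

0.9995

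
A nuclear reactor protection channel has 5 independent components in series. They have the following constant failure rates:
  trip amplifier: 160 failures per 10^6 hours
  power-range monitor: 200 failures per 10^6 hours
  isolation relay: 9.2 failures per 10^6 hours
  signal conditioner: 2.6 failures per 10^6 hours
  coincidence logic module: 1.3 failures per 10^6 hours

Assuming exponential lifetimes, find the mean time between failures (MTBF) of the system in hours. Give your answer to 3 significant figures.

Series of exponential components: λ_sys = Σ λ_i
λ_sys = 0.00016 + 0.00020 + 0.0000092 + 0.0000026 + 0.0000013 = 3.7310e-04 /h
MTBF = 1 / λ_sys = 2680 h

2680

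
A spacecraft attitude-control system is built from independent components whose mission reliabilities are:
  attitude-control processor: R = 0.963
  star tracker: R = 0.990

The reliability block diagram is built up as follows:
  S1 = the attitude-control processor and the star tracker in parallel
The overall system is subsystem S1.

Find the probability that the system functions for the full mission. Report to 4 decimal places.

Parallel (attitude-control processor and star tracker): 1 − (1 − 0.963000)(1 − 0.990000) = 0.9996

0.9996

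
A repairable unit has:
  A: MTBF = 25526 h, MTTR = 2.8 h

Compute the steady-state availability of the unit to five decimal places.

A(A) = MTBF/(MTBF+MTTR) = 25526/(25526+2.8) = 0.99989

0.99989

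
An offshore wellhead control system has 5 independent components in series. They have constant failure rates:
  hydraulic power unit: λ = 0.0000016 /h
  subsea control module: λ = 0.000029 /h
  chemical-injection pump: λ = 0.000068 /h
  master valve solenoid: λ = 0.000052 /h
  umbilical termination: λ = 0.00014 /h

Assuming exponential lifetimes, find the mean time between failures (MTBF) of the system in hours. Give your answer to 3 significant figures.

Series of exponential components: λ_sys = Σ λ_i
λ_sys = 0.0000016 + 0.000029 + 0.000068 + 0.000052 + 0.00014 = 2.9060e-04 /h
MTBF = 1 / λ_sys = 3440 h

3440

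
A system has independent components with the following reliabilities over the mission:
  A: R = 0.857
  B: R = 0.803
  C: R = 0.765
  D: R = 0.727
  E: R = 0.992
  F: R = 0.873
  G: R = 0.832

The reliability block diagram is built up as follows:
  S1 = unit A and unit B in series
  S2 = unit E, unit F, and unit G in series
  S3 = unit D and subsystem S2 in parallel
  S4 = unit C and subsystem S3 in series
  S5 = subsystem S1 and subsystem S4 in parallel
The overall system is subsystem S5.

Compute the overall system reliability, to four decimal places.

0.9085

Series (A and B): 0.857000 × 0.803000 = 0.688171
Series (E, F, and G): 0.992000 × 0.873000 × 0.832000 = 0.720525
Parallel (D and [0.720525]): 1 − (1 − 0.727000)(1 − 0.720525) = 0.923703
Series (C and [0.923703]): 0.765000 × 0.923703 = 0.706633
Parallel ([0.688171] and [0.706633]): 1 − (1 − 0.688171)(1 − 0.706633) = 0.9085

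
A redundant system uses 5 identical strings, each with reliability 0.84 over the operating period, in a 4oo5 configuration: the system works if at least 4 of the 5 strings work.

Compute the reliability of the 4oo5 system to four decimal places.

R = Σ_{i=4}^{5} C(5,i) p^i (1−p)^{5−i} with p = 0.84
C(5,4)·0.84^4·0.16^1 = 0.398297
C(5,5)·0.84^5·0.16^0 = 0.418212
Sum = 0.8165

0.8165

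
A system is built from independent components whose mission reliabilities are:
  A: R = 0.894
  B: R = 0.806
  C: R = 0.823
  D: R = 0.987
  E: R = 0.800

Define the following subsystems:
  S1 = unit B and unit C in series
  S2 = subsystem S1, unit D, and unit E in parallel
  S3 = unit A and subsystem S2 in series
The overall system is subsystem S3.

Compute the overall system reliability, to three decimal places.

0.893

Series (B and C): 0.80600 × 0.82300 = 0.66334
Parallel ([0.66334], D, and E): 1 − (1 − 0.66334)(1 − 0.98700)(1 − 0.80000) = 0.99912
Series (A and [0.99912]): 0.89400 × 0.99912 = 0.893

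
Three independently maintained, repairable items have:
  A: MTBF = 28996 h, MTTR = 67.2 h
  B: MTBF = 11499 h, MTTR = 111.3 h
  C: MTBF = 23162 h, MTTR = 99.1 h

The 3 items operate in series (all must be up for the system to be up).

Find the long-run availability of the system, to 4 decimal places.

A(A) = MTBF/(MTBF+MTTR) = 28996/(28996+67.2) = 0.997688
A(B) = MTBF/(MTBF+MTTR) = 11499/(11499+111.3) = 0.990414
A(C) = MTBF/(MTBF+MTTR) = 23162/(23162+99.1) = 0.995740
Series availability: 0.997688 × 0.990414 × 0.995740 = 0.9839

0.9839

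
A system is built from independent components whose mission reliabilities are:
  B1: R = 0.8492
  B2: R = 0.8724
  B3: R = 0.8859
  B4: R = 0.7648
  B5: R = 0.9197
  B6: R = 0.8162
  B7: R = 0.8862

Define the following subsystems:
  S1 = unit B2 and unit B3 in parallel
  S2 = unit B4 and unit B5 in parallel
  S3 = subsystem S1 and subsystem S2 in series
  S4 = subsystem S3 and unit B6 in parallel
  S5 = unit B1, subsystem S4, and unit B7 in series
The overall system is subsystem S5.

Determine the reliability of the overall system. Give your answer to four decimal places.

0.7480

Parallel (B2 and B3): 1 − (1 − 0.872400)(1 − 0.885900) = 0.985441
Parallel (B4 and B5): 1 − (1 − 0.764800)(1 − 0.919700) = 0.981113
Series ([0.985441] and [0.981113]): 0.985441 × 0.981113 = 0.966829
Parallel ([0.966829] and B6): 1 − (1 − 0.966829)(1 − 0.816200) = 0.993903
Series (B1, [0.993903], and B7): 0.849200 × 0.993903 × 0.886200 = 0.7480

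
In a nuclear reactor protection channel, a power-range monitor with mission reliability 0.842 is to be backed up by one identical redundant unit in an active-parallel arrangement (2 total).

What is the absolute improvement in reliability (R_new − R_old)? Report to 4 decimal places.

R_before = 0.842
R_after = 1 − (1 − 0.842)^2 = 0.9750
ΔR = 0.9750 − 0.842 = 0.1330

0.1330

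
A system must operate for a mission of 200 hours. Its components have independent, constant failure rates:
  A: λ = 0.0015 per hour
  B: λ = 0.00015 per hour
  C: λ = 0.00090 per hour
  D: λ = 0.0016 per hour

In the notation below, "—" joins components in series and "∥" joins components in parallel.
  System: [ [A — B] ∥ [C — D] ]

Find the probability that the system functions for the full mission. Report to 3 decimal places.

0.889

R(A) = exp(−0.0015 × 200) = 0.74082
R(B) = exp(−0.00015 × 200) = 0.97045
R(C) = exp(−0.00090 × 200) = 0.83527
R(D) = exp(−0.0016 × 200) = 0.72615
Series (A and B): 0.74082 × 0.97045 = 0.71893
Series (C and D): 0.83527 × 0.72615 = 0.60653
Parallel ([0.71893] and [0.60653]): 1 − (1 − 0.71893)(1 − 0.60653) = 0.889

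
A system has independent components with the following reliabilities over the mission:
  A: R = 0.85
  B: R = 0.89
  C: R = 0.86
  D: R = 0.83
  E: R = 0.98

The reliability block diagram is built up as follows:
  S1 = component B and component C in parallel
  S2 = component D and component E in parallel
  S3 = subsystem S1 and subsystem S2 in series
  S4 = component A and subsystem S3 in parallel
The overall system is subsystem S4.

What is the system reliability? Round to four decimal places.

Parallel (B and C): 1 − (1 − 0.890000)(1 − 0.860000) = 0.984600
Parallel (D and E): 1 − (1 − 0.830000)(1 − 0.980000) = 0.996600
Series ([0.984600] and [0.996600]): 0.984600 × 0.996600 = 0.981252
Parallel (A and [0.981252]): 1 − (1 − 0.850000)(1 − 0.981252) = 0.9972

0.9972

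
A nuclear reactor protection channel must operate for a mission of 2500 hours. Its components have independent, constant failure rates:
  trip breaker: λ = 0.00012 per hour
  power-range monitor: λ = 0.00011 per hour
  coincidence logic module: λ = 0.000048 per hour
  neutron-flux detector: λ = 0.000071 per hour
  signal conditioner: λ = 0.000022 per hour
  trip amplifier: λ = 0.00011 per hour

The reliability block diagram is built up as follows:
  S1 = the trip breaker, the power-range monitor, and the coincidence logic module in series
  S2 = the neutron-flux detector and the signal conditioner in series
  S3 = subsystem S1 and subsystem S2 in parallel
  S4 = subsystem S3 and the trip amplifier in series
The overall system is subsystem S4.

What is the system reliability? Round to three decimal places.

0.681

R(trip breaker) = exp(−0.00012 × 2500) = 0.74082
R(power-range monitor) = exp(−0.00011 × 2500) = 0.75957
R(coincidence logic module) = exp(−0.000048 × 2500) = 0.88692
R(neutron-flux detector) = exp(−0.000071 × 2500) = 0.83736
R(signal conditioner) = exp(−0.000022 × 2500) = 0.94649
R(trip amplifier) = exp(−0.00011 × 2500) = 0.75957
Series (trip breaker, power-range monitor, and coincidence logic module): 0.74082 × 0.75957 × 0.88692 = 0.49907
Series (neutron-flux detector and signal conditioner): 0.83736 × 0.94649 = 0.79255
Parallel ([0.49907] and [0.79255]): 1 − (1 − 0.49907)(1 − 0.79255) = 0.89608
Series ([0.89608] and trip amplifier): 0.89608 × 0.75957 = 0.681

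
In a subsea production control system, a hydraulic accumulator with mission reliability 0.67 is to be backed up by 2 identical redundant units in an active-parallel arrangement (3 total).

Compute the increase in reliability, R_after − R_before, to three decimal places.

R_before = 0.67
R_after = 1 − (1 − 0.67)^3 = 0.964
ΔR = 0.964 − 0.67 = 0.294

0.294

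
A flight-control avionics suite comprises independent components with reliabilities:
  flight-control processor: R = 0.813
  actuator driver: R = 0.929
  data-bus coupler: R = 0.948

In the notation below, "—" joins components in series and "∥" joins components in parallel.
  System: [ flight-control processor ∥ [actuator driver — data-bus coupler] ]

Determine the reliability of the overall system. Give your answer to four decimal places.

Series (actuator driver and data-bus coupler): 0.929000 × 0.948000 = 0.880692
Parallel (flight-control processor and [0.880692]): 1 − (1 − 0.813000)(1 − 0.880692) = 0.9777

0.9777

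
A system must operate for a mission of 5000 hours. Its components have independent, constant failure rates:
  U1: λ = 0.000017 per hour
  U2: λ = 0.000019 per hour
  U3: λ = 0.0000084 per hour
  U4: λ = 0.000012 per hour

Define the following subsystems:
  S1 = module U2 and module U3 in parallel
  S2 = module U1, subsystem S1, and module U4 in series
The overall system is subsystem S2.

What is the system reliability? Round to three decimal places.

0.862

R(U1) = exp(−0.000017 × 5000) = 0.91851
R(U2) = exp(−0.000019 × 5000) = 0.90937
R(U3) = exp(−0.0000084 × 5000) = 0.95887
R(U4) = exp(−0.000012 × 5000) = 0.94176
Parallel (U2 and U3): 1 − (1 − 0.90937)(1 − 0.95887) = 0.99627
Series (U1, [0.99627], and U4): 0.91851 × 0.99627 × 0.94176 = 0.862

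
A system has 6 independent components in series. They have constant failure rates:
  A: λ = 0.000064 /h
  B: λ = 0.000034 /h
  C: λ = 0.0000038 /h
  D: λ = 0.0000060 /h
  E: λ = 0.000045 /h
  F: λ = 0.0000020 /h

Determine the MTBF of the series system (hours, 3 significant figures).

Series of exponential components: λ_sys = Σ λ_i
λ_sys = 0.000064 + 0.000034 + 0.0000038 + 0.0000060 + 0.000045 + 0.0000020 = 1.5480e-04 /h
MTBF = 1 / λ_sys = 6460 h

6460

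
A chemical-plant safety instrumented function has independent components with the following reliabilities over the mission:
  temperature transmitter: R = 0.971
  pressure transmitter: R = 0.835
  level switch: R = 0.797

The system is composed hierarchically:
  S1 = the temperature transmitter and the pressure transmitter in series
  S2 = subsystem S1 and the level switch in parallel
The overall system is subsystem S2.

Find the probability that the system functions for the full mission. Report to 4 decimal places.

Series (temperature transmitter and pressure transmitter): 0.971000 × 0.835000 = 0.810785
Parallel ([0.810785] and level switch): 1 − (1 − 0.810785)(1 − 0.797000) = 0.9616

0.9616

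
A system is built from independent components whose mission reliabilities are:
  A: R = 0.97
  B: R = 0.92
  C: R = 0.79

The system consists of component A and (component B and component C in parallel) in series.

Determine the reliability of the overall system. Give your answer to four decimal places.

Parallel (B and C): 1 − (1 − 0.920000)(1 − 0.790000) = 0.983200
Series (A and [0.983200]): 0.970000 × 0.983200 = 0.9537

0.9537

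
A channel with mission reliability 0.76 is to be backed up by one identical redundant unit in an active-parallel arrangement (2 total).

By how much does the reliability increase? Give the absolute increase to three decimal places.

R_before = 0.76
R_after = 1 − (1 − 0.76)^2 = 0.942
ΔR = 0.942 − 0.76 = 0.182

0.182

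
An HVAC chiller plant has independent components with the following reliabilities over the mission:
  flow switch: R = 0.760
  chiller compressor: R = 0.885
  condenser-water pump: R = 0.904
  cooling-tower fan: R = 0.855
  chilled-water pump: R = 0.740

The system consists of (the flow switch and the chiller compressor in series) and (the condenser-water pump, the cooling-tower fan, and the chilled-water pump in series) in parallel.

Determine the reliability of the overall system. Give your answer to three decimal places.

0.860

Series (flow switch and chiller compressor): 0.76000 × 0.88500 = 0.67260
Series (condenser-water pump, cooling-tower fan, and chilled-water pump): 0.90400 × 0.85500 × 0.74000 = 0.57196
Parallel ([0.67260] and [0.57196]): 1 − (1 − 0.67260)(1 − 0.57196) = 0.860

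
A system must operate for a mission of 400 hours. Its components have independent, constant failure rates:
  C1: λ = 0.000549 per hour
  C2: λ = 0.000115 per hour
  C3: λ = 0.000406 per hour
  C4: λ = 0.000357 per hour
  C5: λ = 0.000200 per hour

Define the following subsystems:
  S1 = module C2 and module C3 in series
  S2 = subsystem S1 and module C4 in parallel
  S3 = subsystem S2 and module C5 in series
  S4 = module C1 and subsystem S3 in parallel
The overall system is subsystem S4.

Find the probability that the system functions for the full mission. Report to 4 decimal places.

R(C1) = exp(−0.000549 × 400) = 0.802840
R(C2) = exp(−0.000115 × 400) = 0.955042
R(C3) = exp(−0.000406 × 400) = 0.850101
R(C4) = exp(−0.000357 × 400) = 0.866927
R(C5) = exp(−0.000200 × 400) = 0.923116
Series (C2 and C3): 0.955042 × 0.850101 = 0.811882
Parallel ([0.811882] and C4): 1 − (1 − 0.811882)(1 − 0.866927) = 0.974967
Series ([0.974967] and C5): 0.974967 × 0.923116 = 0.900008
Parallel (C1 and [0.900008]): 1 − (1 − 0.802840)(1 − 0.900008) = 0.9803

0.9803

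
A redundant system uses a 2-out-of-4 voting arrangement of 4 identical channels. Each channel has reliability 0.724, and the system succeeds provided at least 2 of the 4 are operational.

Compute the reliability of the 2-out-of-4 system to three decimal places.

R = Σ_{i=2}^{4} C(4,i) p^i (1−p)^{4−i} with p = 0.724
C(4,2)·0.724^2·0.276^2 = 0.23958
C(4,3)·0.724^3·0.276^1 = 0.41897
C(4,4)·0.724^4·0.276^0 = 0.27476
Sum = 0.933

0.933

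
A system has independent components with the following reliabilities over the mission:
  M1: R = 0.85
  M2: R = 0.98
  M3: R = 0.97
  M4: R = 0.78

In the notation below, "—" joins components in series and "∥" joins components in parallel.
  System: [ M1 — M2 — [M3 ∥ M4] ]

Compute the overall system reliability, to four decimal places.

0.8275

Parallel (M3 and M4): 1 − (1 − 0.970000)(1 − 0.780000) = 0.993400
Series (M1, M2, and [0.993400]): 0.850000 × 0.980000 × 0.993400 = 0.8275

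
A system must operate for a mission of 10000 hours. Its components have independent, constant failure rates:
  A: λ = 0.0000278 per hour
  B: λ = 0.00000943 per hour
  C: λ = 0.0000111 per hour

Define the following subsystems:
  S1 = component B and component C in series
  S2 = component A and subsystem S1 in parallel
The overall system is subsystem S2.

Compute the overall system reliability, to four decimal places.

0.9550

R(A) = exp(−0.0000278 × 10000) = 0.757297
R(B) = exp(−0.00000943 × 10000) = 0.910010
R(C) = exp(−0.0000111 × 10000) = 0.894939
Series (B and C): 0.910010 × 0.894939 = 0.814403
Parallel (A and [0.814403]): 1 − (1 − 0.757297)(1 − 0.814403) = 0.9550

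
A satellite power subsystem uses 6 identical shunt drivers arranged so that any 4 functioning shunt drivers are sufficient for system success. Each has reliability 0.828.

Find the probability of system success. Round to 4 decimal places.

0.9325

R = Σ_{i=4}^{6} C(6,i) p^i (1−p)^{6−i} with p = 0.828
C(6,4)·0.828^4·0.172^2 = 0.208578
C(6,5)·0.828^5·0.172^1 = 0.401635
C(6,6)·0.828^6·0.172^0 = 0.322242
Sum = 0.9325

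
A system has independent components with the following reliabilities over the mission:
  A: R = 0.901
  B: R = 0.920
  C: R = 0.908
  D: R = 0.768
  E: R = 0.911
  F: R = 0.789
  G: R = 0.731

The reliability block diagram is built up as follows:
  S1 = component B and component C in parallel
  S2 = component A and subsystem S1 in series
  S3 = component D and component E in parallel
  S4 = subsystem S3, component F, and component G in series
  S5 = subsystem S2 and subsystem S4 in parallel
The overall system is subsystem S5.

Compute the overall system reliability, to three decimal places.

0.954

Parallel (B and C): 1 − (1 − 0.92000)(1 − 0.90800) = 0.99264
Series (A and [0.99264]): 0.90100 × 0.99264 = 0.89437
Parallel (D and E): 1 − (1 − 0.76800)(1 − 0.91100) = 0.97935
Series ([0.97935], F, and G): 0.97935 × 0.78900 × 0.73100 = 0.56485
Parallel ([0.89437] and [0.56485]): 1 − (1 − 0.89437)(1 − 0.56485) = 0.954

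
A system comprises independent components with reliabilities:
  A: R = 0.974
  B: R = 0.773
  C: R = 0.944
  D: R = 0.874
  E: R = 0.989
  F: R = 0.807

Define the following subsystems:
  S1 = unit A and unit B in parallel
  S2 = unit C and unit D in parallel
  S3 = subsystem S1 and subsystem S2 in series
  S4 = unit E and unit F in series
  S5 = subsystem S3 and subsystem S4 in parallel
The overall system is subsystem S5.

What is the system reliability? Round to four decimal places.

Parallel (A and B): 1 − (1 − 0.974000)(1 − 0.773000) = 0.994098
Parallel (C and D): 1 − (1 − 0.944000)(1 − 0.874000) = 0.992944
Series ([0.994098] and [0.992944]): 0.994098 × 0.992944 = 0.987084
Series (E and F): 0.989000 × 0.807000 = 0.798123
Parallel ([0.987084] and [0.798123]): 1 − (1 − 0.987084)(1 − 0.798123) = 0.9974

0.9974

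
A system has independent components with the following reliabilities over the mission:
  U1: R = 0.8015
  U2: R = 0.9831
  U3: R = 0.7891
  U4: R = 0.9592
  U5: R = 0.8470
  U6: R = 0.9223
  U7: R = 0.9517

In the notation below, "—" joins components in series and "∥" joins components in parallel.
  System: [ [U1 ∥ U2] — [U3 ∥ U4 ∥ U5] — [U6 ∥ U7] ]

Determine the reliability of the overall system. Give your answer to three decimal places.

Parallel (U1 and U2): 1 − (1 − 0.80150)(1 − 0.98310) = 0.99665
Parallel (U3, U4, and U5): 1 − (1 − 0.78910)(1 − 0.95920)(1 − 0.84700) = 0.99868
Parallel (U6 and U7): 1 − (1 − 0.92230)(1 − 0.95170) = 0.99625
Series ([0.99665], [0.99868], and [0.99625]): 0.99665 × 0.99868 × 0.99625 = 0.992

0.992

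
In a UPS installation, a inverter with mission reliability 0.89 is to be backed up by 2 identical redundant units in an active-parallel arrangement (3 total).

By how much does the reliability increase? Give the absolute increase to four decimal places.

R_before = 0.89
R_after = 1 − (1 − 0.89)^3 = 0.9987
ΔR = 0.9987 − 0.89 = 0.1087

0.1087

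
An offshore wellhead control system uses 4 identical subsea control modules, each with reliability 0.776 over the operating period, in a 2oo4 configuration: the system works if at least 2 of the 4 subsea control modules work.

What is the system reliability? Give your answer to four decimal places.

R = Σ_{i=2}^{4} C(4,i) p^i (1−p)^{4−i} with p = 0.776
C(4,2)·0.776^2·0.224^2 = 0.181289
C(4,3)·0.776^3·0.224^1 = 0.418691
C(4,4)·0.776^4·0.224^0 = 0.362616
Sum = 0.9626

0.9626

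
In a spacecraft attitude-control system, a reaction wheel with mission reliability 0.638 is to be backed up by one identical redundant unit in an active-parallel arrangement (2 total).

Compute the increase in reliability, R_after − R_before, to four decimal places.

0.2310

R_before = 0.638
R_after = 1 − (1 − 0.638)^2 = 0.8690
ΔR = 0.8690 − 0.638 = 0.2310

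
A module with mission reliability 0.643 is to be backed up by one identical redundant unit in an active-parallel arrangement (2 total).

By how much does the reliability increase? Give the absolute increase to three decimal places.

R_before = 0.643
R_after = 1 − (1 − 0.643)^2 = 0.873
ΔR = 0.873 − 0.643 = 0.230

0.230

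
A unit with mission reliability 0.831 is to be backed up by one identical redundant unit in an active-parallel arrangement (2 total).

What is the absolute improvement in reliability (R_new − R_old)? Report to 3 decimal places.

0.140

R_before = 0.831
R_after = 1 − (1 − 0.831)^2 = 0.971
ΔR = 0.971 − 0.831 = 0.140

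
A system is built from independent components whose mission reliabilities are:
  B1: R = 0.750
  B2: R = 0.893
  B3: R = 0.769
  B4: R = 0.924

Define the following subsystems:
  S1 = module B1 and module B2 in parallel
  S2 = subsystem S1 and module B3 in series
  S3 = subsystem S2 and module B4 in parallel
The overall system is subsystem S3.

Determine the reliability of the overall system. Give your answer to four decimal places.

Parallel (B1 and B2): 1 − (1 − 0.750000)(1 − 0.893000) = 0.973250
Series ([0.973250] and B3): 0.973250 × 0.769000 = 0.748429
Parallel ([0.748429] and B4): 1 − (1 − 0.748429)(1 − 0.924000) = 0.9809

0.9809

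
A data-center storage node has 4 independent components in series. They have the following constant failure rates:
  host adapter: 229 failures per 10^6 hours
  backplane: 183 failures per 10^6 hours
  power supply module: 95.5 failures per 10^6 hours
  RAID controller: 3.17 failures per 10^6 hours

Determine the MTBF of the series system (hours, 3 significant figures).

Series of exponential components: λ_sys = Σ λ_i
λ_sys = 0.000229 + 0.000183 + 0.0000955 + 0.00000317 = 5.1067e-04 /h
MTBF = 1 / λ_sys = 1960 h

1960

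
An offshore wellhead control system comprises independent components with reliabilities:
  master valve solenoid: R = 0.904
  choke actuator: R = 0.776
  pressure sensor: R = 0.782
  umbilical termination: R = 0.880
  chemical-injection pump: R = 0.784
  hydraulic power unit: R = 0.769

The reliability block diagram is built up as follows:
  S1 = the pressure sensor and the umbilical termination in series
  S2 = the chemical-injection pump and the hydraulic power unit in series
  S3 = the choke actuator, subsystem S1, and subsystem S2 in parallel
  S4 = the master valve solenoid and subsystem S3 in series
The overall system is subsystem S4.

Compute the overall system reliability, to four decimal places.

0.8789

Series (pressure sensor and umbilical termination): 0.782000 × 0.880000 = 0.688160
Series (chemical-injection pump and hydraulic power unit): 0.784000 × 0.769000 = 0.602896
Parallel (choke actuator, [0.688160], and [0.602896]): 1 − (1 − 0.776000)(1 − 0.688160)(1 − 0.602896) = 0.972261
Series (master valve solenoid and [0.972261]): 0.904000 × 0.972261 = 0.8789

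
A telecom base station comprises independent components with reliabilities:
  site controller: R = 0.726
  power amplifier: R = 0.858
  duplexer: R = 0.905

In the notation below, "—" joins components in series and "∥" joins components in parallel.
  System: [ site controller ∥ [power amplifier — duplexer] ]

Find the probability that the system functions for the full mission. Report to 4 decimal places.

Series (power amplifier and duplexer): 0.858000 × 0.905000 = 0.776490
Parallel (site controller and [0.776490]): 1 − (1 − 0.726000)(1 − 0.776490) = 0.9388

0.9388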